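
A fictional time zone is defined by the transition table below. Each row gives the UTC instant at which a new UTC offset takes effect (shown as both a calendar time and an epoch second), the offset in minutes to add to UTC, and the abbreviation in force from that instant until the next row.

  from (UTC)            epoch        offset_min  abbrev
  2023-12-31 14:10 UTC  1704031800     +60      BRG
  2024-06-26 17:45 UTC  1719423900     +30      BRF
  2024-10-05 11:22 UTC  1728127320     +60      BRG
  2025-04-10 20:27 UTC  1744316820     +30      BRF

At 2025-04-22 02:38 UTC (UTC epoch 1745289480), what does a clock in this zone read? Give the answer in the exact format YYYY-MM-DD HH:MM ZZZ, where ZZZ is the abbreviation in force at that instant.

Query: 2025-04-22 02:38 UTC
Rule 4/4 (BRF, +00:30): 2025-04-10 20:27 UTC ≤ query < +∞
2·60 + 38 + 30 = 188 min
188 = 0·1440 + 188; 188 = 3·60 + 8 → 03:08, same day
→ 2025-04-22 03:08 BRF

2025-04-22 03:08 BRF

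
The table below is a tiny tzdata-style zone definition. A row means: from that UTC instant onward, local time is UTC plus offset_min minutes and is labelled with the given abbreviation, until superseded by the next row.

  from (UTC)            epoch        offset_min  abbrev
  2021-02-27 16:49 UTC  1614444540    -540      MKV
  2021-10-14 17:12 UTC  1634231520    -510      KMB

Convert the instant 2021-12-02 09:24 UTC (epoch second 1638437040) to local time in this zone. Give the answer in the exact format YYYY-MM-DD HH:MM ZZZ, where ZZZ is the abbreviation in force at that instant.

Query: 2021-12-02 09:24 UTC
Rule 2/2 (KMB, -08:30): 2021-10-14 17:12 UTC ≤ query < +∞
9·60 + 24 - 510 = 54 min
54 = 0·1440 + 54; 54 = 0·60 + 54 → 00:54, same day
→ 2021-12-02 00:54 KMB

2021-12-02 00:54 KMB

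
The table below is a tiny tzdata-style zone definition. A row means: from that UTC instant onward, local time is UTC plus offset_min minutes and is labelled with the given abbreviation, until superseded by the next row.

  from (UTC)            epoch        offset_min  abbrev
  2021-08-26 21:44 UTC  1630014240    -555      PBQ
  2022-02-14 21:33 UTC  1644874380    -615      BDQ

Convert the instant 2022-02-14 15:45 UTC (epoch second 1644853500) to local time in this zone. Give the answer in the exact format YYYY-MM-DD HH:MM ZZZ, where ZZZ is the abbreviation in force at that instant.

2022-02-14 06:30 PBQ

Query: 2022-02-14 15:45 UTC
Rule 1/2 (PBQ, -09:15): 2021-08-26 21:44 UTC ≤ query < 2022-02-14 21:33 UTC
15·60 + 45 - 555 = 390 min
390 = 0·1440 + 390; 390 = 6·60 + 30 → 06:30, same day
→ 2022-02-14 06:30 PBQ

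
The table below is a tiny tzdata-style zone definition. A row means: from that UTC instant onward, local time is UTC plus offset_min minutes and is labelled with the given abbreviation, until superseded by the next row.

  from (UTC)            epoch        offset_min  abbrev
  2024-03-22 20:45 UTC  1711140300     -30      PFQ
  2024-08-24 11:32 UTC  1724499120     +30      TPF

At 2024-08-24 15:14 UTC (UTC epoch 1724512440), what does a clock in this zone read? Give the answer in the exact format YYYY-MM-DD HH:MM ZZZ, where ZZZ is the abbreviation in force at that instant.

Query: 2024-08-24 15:14 UTC
Rule 2/2 (TPF, +00:30): 2024-08-24 11:32 UTC ≤ query < +∞
15·60 + 14 + 30 = 944 min
944 = 0·1440 + 944; 944 = 15·60 + 44 → 15:44, same day
→ 2024-08-24 15:44 TPF

2024-08-24 15:44 TPF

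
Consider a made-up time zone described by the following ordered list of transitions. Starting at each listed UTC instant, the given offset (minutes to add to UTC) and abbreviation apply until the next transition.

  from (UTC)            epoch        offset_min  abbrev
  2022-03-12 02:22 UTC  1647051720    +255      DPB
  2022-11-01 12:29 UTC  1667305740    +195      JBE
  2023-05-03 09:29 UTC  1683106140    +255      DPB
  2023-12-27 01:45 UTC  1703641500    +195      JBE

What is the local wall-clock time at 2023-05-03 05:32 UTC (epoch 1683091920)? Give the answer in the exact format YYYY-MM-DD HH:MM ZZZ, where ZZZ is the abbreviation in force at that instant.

2023-05-03 08:47 JBE

Query: 2023-05-03 05:32 UTC
Rule 2/4 (JBE, +03:15): 2022-11-01 12:29 UTC ≤ query < 2023-05-03 09:29 UTC
5·60 + 32 + 195 = 527 min
527 = 0·1440 + 527; 527 = 8·60 + 47 → 08:47, same day
→ 2023-05-03 08:47 JBE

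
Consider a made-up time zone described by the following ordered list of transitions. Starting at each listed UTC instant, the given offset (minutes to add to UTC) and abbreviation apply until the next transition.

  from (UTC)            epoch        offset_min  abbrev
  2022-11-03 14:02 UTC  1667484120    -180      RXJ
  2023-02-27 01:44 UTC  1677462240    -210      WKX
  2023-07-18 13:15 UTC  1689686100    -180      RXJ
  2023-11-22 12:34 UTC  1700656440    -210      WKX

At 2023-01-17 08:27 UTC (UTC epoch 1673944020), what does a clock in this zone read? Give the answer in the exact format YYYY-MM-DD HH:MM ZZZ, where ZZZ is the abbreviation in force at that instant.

Query: 2023-01-17 08:27 UTC
Rule 1/4 (RXJ, -03:00): 2022-11-03 14:02 UTC ≤ query < 2023-02-27 01:44 UTC
8·60 + 27 - 180 = 327 min
327 = 0·1440 + 327; 327 = 5·60 + 27 → 05:27, same day
→ 2023-01-17 05:27 RXJ

2023-01-17 05:27 RXJ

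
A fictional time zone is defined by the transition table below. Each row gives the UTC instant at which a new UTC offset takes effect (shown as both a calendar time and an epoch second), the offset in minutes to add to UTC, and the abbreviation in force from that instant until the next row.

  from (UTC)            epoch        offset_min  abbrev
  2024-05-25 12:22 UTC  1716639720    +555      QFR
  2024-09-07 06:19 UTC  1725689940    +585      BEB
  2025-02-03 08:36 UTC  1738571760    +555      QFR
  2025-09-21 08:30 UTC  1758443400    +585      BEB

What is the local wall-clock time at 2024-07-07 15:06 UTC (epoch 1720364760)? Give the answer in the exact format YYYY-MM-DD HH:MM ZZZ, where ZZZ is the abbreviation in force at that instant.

Query: 2024-07-07 15:06 UTC
Rule 1/4 (QFR, +09:15): 2024-05-25 12:22 UTC ≤ query < 2024-09-07 06:19 UTC
15·60 + 6 + 555 = 1461 min
1461 = 1·1440 + 21; 21 = 0·60 + 21 → 00:21, 2024-07-07 + 1 day = 2024-07-08
→ 2024-07-08 00:21 QFR

2024-07-08 00:21 QFR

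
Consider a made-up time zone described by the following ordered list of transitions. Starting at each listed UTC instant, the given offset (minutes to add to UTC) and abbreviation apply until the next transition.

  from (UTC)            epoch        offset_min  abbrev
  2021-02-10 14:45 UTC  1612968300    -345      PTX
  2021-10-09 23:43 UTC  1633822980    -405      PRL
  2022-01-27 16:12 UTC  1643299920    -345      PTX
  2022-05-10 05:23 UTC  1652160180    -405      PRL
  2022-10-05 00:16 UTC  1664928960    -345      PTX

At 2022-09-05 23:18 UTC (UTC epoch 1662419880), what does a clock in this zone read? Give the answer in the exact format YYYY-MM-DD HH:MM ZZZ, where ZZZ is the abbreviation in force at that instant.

Query: 2022-09-05 23:18 UTC
Rule 4/5 (PRL, -06:45): 2022-05-10 05:23 UTC ≤ query < 2022-10-05 00:16 UTC
23·60 + 18 - 405 = 993 min
993 = 0·1440 + 993; 993 = 16·60 + 33 → 16:33, same day
→ 2022-09-05 16:33 PRL

2022-09-05 16:33 PRL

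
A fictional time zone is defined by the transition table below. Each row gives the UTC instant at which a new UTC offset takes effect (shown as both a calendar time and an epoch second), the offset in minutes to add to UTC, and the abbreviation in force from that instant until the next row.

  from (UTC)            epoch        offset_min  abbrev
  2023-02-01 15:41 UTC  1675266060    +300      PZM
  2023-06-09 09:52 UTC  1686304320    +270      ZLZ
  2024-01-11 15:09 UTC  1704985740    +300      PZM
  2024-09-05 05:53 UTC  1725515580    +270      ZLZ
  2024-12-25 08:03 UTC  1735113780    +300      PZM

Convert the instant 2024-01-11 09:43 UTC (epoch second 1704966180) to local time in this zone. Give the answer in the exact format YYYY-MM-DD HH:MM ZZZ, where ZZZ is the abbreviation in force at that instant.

2024-01-11 14:13 ZLZ

Query: 2024-01-11 09:43 UTC
Rule 2/5 (ZLZ, +04:30): 2023-06-09 09:52 UTC ≤ query < 2024-01-11 15:09 UTC
9·60 + 43 + 270 = 853 min
853 = 0·1440 + 853; 853 = 14·60 + 13 → 14:13, same day
→ 2024-01-11 14:13 ZLZ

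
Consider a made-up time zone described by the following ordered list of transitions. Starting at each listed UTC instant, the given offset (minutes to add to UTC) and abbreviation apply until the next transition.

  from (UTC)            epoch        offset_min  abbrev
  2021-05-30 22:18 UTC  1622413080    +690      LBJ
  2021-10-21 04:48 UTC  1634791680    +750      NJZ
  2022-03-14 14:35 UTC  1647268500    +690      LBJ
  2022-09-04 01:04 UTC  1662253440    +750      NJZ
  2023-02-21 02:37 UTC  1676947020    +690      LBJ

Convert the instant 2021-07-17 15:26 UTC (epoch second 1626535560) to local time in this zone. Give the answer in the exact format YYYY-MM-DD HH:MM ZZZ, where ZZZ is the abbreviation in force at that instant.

Query: 2021-07-17 15:26 UTC
Rule 1/5 (LBJ, +11:30): 2021-05-30 22:18 UTC ≤ query < 2021-10-21 04:48 UTC
15·60 + 26 + 690 = 1616 min
1616 = 1·1440 + 176; 176 = 2·60 + 56 → 02:56, 2021-07-17 + 1 day = 2021-07-18
→ 2021-07-18 02:56 LBJ

2021-07-18 02:56 LBJ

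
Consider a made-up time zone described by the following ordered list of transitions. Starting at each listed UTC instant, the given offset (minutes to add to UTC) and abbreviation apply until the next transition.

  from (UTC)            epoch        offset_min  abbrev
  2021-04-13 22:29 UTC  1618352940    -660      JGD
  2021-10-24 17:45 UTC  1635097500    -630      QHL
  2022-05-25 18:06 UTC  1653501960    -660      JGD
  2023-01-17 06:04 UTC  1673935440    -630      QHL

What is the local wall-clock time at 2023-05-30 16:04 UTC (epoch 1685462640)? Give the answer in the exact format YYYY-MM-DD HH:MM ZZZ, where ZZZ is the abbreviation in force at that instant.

Query: 2023-05-30 16:04 UTC
Rule 4/4 (QHL, -10:30): 2023-01-17 06:04 UTC ≤ query < +∞
16·60 + 4 - 630 = 334 min
334 = 0·1440 + 334; 334 = 5·60 + 34 → 05:34, same day
→ 2023-05-30 05:34 QHL

2023-05-30 05:34 QHL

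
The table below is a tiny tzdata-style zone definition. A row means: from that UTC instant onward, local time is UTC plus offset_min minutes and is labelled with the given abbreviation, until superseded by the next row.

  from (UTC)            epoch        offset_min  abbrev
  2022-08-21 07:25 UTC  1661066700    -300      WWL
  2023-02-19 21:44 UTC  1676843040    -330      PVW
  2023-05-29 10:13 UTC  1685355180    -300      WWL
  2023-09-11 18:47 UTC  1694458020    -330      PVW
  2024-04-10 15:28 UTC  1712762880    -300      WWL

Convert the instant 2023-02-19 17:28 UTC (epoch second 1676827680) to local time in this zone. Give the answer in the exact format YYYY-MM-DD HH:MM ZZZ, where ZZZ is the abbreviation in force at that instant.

2023-02-19 12:28 WWL

Query: 2023-02-19 17:28 UTC
Rule 1/5 (WWL, -05:00): 2022-08-21 07:25 UTC ≤ query < 2023-02-19 21:44 UTC
17·60 + 28 - 300 = 748 min
748 = 0·1440 + 748; 748 = 12·60 + 28 → 12:28, same day
→ 2023-02-19 12:28 WWL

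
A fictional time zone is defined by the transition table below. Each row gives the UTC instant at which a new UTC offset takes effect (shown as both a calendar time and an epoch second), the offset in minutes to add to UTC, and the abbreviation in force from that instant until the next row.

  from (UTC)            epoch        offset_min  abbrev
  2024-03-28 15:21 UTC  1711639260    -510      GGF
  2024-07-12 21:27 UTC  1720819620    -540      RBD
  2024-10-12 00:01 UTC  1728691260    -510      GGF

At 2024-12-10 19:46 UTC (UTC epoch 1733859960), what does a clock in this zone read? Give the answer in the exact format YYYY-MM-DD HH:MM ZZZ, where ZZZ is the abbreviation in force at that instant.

2024-12-10 11:16 GGF

Query: 2024-12-10 19:46 UTC
Rule 3/3 (GGF, -08:30): 2024-10-12 00:01 UTC ≤ query < +∞
19·60 + 46 - 510 = 676 min
676 = 0·1440 + 676; 676 = 11·60 + 16 → 11:16, same day
→ 2024-12-10 11:16 GGF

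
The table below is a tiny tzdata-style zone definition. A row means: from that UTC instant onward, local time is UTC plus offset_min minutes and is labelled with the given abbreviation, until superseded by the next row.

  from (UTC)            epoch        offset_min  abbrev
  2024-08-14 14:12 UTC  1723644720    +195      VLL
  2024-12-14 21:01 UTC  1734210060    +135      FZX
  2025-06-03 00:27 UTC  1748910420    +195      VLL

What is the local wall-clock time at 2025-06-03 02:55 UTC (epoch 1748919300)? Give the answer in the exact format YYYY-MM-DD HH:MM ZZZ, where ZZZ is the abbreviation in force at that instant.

2025-06-03 06:10 VLL

Query: 2025-06-03 02:55 UTC
Rule 3/3 (VLL, +03:15): 2025-06-03 00:27 UTC ≤ query < +∞
2·60 + 55 + 195 = 370 min
370 = 0·1440 + 370; 370 = 6·60 + 10 → 06:10, same day
→ 2025-06-03 06:10 VLL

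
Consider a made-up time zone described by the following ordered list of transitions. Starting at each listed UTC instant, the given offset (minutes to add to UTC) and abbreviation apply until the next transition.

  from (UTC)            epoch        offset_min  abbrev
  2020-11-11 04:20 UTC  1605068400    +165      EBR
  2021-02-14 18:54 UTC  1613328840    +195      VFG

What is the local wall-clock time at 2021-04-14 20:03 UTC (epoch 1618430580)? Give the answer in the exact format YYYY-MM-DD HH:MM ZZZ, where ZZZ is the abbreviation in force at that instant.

2021-04-14 23:18 VFG

Query: 2021-04-14 20:03 UTC
Rule 2/2 (VFG, +03:15): 2021-02-14 18:54 UTC ≤ query < +∞
20·60 + 3 + 195 = 1398 min
1398 = 0·1440 + 1398; 1398 = 23·60 + 18 → 23:18, same day
→ 2021-04-14 23:18 VFG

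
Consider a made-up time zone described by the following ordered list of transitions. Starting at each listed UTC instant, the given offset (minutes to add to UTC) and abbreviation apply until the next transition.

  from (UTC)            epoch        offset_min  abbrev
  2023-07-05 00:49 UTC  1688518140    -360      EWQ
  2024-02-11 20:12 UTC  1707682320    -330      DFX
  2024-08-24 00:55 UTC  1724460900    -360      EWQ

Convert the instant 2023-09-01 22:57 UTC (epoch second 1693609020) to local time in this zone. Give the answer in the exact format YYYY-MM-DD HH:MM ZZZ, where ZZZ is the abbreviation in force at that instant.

Query: 2023-09-01 22:57 UTC
Rule 1/3 (EWQ, -06:00): 2023-07-05 00:49 UTC ≤ query < 2024-02-11 20:12 UTC
22·60 + 57 - 360 = 1017 min
1017 = 0·1440 + 1017; 1017 = 16·60 + 57 → 16:57, same day
→ 2023-09-01 16:57 EWQ

2023-09-01 16:57 EWQ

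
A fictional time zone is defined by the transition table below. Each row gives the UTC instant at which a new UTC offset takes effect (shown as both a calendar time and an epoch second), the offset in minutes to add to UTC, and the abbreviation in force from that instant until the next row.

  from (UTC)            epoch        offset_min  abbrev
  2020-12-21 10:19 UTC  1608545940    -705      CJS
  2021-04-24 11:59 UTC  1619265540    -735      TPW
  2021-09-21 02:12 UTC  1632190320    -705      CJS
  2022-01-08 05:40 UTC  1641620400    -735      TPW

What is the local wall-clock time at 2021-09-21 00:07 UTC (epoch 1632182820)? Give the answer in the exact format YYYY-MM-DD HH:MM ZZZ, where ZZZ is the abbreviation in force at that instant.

Query: 2021-09-21 00:07 UTC
Rule 2/4 (TPW, -12:15): 2021-04-24 11:59 UTC ≤ query < 2021-09-21 02:12 UTC
0·60 + 7 - 735 = -728 min
-728 = -1·1440 + 712; 712 = 11·60 + 52 → 11:52, 2021-09-21 - 1 day = 2021-09-20
→ 2021-09-20 11:52 TPW

2021-09-20 11:52 TPW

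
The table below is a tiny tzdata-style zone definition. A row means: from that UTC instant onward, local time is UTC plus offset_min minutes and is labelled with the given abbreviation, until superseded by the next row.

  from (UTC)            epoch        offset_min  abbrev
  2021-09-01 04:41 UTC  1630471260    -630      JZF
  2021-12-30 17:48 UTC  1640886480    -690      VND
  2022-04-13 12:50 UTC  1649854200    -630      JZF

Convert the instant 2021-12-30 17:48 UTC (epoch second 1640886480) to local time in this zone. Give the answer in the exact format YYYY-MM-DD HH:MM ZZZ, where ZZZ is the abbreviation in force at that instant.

2021-12-30 06:18 VND

Query: 2021-12-30 17:48 UTC
Rule 2/3 (VND, -11:30): 2021-12-30 17:48 UTC ≤ query < 2022-04-13 12:50 UTC
17·60 + 48 - 690 = 378 min
378 = 0·1440 + 378; 378 = 6·60 + 18 → 06:18, same day
→ 2021-12-30 06:18 VND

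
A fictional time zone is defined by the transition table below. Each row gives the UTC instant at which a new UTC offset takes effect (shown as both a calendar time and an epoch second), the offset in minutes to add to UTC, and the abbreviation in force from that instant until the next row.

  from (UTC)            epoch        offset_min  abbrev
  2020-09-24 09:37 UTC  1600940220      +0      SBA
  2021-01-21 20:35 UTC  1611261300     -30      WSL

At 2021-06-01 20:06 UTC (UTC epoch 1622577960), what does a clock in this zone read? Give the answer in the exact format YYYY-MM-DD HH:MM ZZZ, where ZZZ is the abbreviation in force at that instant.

Query: 2021-06-01 20:06 UTC
Rule 2/2 (WSL, -00:30): 2021-01-21 20:35 UTC ≤ query < +∞
20·60 + 6 - 30 = 1176 min
1176 = 0·1440 + 1176; 1176 = 19·60 + 36 → 19:36, same day
→ 2021-06-01 19:36 WSL

2021-06-01 19:36 WSL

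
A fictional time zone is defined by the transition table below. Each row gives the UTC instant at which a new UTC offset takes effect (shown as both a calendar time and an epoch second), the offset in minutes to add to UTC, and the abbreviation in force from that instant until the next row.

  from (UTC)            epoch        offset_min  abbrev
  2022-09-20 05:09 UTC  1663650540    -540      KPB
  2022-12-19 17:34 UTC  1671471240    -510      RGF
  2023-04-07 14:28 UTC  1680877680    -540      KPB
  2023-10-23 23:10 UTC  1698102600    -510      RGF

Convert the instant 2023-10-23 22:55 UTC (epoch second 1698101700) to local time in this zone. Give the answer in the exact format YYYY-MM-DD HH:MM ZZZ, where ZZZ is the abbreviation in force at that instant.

2023-10-23 13:55 KPB

Query: 2023-10-23 22:55 UTC
Rule 3/4 (KPB, -09:00): 2023-04-07 14:28 UTC ≤ query < 2023-10-23 23:10 UTC
22·60 + 55 - 540 = 835 min
835 = 0·1440 + 835; 835 = 13·60 + 55 → 13:55, same day
→ 2023-10-23 13:55 KPB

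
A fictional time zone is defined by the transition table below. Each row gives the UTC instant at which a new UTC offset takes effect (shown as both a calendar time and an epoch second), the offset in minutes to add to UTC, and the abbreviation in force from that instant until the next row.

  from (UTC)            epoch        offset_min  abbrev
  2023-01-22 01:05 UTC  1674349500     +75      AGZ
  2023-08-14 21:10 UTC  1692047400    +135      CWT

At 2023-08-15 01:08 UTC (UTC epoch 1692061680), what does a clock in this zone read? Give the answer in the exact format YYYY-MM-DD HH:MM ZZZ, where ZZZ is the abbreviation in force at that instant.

Query: 2023-08-15 01:08 UTC
Rule 2/2 (CWT, +02:15): 2023-08-14 21:10 UTC ≤ query < +∞
1·60 + 8 + 135 = 203 min
203 = 0·1440 + 203; 203 = 3·60 + 23 → 03:23, same day
→ 2023-08-15 03:23 CWT

2023-08-15 03:23 CWT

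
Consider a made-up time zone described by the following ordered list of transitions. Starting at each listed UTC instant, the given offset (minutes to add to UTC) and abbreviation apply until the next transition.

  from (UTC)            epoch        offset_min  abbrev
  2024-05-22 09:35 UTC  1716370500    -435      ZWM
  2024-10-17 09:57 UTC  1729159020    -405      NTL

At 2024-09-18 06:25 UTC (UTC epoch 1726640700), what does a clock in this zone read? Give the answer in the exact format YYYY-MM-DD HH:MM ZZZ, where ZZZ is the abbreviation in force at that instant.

Query: 2024-09-18 06:25 UTC
Rule 1/2 (ZWM, -07:15): 2024-05-22 09:35 UTC ≤ query < 2024-10-17 09:57 UTC
6·60 + 25 - 435 = -50 min
-50 = -1·1440 + 1390; 1390 = 23·60 + 10 → 23:10, 2024-09-18 - 1 day = 2024-09-17
→ 2024-09-17 23:10 ZWM

2024-09-17 23:10 ZWM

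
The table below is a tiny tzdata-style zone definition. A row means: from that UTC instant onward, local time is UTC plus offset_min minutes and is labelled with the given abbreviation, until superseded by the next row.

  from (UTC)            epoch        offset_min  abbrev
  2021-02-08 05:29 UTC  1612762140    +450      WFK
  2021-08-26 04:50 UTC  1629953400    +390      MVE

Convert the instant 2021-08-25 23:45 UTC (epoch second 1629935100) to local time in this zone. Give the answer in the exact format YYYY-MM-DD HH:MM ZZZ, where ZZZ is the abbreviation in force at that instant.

2021-08-26 07:15 WFK

Query: 2021-08-25 23:45 UTC
Rule 1/2 (WFK, +07:30): 2021-02-08 05:29 UTC ≤ query < 2021-08-26 04:50 UTC
23·60 + 45 + 450 = 1875 min
1875 = 1·1440 + 435; 435 = 7·60 + 15 → 07:15, 2021-08-25 + 1 day = 2021-08-26
→ 2021-08-26 07:15 WFK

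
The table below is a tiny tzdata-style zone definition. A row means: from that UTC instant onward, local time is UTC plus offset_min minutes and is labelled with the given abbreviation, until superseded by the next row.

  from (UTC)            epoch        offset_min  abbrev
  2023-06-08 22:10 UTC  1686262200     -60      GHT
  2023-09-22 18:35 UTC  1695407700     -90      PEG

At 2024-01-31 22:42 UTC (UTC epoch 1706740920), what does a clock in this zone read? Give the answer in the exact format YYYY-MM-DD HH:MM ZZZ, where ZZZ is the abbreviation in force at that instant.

2024-01-31 21:12 PEG

Query: 2024-01-31 22:42 UTC
Rule 2/2 (PEG, -01:30): 2023-09-22 18:35 UTC ≤ query < +∞
22·60 + 42 - 90 = 1272 min
1272 = 0·1440 + 1272; 1272 = 21·60 + 12 → 21:12, same day
→ 2024-01-31 21:12 PEG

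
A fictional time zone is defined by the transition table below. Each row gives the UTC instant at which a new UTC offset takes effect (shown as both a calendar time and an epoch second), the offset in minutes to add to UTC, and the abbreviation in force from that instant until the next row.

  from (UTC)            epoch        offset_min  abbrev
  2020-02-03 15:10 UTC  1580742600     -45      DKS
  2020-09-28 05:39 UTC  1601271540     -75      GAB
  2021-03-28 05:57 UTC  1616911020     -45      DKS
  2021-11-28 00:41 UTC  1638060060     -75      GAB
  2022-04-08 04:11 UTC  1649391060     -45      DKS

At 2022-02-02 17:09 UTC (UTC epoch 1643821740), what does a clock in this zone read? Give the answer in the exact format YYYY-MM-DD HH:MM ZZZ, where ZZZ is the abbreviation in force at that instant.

Query: 2022-02-02 17:09 UTC
Rule 4/5 (GAB, -01:15): 2021-11-28 00:41 UTC ≤ query < 2022-04-08 04:11 UTC
17·60 + 9 - 75 = 954 min
954 = 0·1440 + 954; 954 = 15·60 + 54 → 15:54, same day
→ 2022-02-02 15:54 GAB

2022-02-02 15:54 GAB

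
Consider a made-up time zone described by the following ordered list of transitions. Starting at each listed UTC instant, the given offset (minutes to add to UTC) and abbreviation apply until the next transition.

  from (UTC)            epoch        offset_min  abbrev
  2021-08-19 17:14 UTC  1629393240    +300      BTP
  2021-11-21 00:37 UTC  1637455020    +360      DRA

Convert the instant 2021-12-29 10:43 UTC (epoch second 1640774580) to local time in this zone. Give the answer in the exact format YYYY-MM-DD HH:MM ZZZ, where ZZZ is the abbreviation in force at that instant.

2021-12-29 16:43 DRA

Query: 2021-12-29 10:43 UTC
Rule 2/2 (DRA, +06:00): 2021-11-21 00:37 UTC ≤ query < +∞
10·60 + 43 + 360 = 1003 min
1003 = 0·1440 + 1003; 1003 = 16·60 + 43 → 16:43, same day
→ 2021-12-29 16:43 DRA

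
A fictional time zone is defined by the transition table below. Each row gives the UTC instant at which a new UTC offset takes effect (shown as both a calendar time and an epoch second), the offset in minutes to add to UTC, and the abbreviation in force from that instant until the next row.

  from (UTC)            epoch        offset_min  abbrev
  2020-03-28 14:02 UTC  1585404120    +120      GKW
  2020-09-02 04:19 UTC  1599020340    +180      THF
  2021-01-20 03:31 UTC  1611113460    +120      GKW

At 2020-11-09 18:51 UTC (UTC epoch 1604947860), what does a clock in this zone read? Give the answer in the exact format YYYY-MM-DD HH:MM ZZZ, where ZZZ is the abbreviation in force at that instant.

Query: 2020-11-09 18:51 UTC
Rule 2/3 (THF, +03:00): 2020-09-02 04:19 UTC ≤ query < 2021-01-20 03:31 UTC
18·60 + 51 + 180 = 1311 min
1311 = 0·1440 + 1311; 1311 = 21·60 + 51 → 21:51, same day
→ 2020-11-09 21:51 THF

2020-11-09 21:51 THF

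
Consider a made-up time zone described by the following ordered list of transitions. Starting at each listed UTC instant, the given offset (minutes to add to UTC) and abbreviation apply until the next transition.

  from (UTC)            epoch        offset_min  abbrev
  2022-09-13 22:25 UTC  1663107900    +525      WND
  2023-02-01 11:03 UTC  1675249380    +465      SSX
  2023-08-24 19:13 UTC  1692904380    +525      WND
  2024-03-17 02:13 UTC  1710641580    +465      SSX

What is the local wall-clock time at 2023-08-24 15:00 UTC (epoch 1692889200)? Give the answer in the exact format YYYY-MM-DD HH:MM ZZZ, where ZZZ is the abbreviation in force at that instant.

Query: 2023-08-24 15:00 UTC
Rule 2/4 (SSX, +07:45): 2023-02-01 11:03 UTC ≤ query < 2023-08-24 19:13 UTC
15·60 + 0 + 465 = 1365 min
1365 = 0·1440 + 1365; 1365 = 22·60 + 45 → 22:45, same day
→ 2023-08-24 22:45 SSX

2023-08-24 22:45 SSX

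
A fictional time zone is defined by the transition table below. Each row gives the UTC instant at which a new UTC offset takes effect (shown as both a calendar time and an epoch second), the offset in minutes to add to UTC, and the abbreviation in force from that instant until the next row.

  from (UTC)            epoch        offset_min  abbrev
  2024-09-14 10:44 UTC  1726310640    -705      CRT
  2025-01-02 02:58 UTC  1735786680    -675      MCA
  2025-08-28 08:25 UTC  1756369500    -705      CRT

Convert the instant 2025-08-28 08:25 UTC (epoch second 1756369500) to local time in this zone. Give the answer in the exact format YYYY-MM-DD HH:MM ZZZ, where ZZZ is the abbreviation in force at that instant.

2025-08-27 20:40 CRT

Query: 2025-08-28 08:25 UTC
Rule 3/3 (CRT, -11:45): 2025-08-28 08:25 UTC ≤ query < +∞
8·60 + 25 - 705 = -200 min
-200 = -1·1440 + 1240; 1240 = 20·60 + 40 → 20:40, 2025-08-28 - 1 day = 2025-08-27
→ 2025-08-27 20:40 CRT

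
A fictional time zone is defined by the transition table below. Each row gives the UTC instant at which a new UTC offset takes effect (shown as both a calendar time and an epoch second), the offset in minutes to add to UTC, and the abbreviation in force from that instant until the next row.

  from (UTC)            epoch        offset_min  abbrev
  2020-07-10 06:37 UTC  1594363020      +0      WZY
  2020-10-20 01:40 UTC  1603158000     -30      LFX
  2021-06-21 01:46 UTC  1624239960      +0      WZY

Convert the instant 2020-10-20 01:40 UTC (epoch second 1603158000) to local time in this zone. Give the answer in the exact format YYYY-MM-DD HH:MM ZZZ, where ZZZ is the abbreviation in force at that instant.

2020-10-20 01:10 LFX

Query: 2020-10-20 01:40 UTC
Rule 2/3 (LFX, -00:30): 2020-10-20 01:40 UTC ≤ query < 2021-06-21 01:46 UTC
1·60 + 40 - 30 = 70 min
70 = 0·1440 + 70; 70 = 1·60 + 10 → 01:10, same day
→ 2020-10-20 01:10 LFX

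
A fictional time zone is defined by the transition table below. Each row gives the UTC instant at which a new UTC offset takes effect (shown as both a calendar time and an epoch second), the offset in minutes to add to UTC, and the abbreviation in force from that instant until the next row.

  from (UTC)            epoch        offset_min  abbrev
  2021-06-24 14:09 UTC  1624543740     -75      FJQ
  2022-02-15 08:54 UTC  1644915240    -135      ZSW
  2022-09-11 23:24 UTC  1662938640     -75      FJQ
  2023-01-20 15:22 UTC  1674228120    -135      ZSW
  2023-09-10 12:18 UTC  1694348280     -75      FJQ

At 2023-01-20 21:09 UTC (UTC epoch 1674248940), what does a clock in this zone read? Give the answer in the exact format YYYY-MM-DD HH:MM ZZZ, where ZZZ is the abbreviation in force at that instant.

Query: 2023-01-20 21:09 UTC
Rule 4/5 (ZSW, -02:15): 2023-01-20 15:22 UTC ≤ query < 2023-09-10 12:18 UTC
21·60 + 9 - 135 = 1134 min
1134 = 0·1440 + 1134; 1134 = 18·60 + 54 → 18:54, same day
→ 2023-01-20 18:54 ZSW

2023-01-20 18:54 ZSW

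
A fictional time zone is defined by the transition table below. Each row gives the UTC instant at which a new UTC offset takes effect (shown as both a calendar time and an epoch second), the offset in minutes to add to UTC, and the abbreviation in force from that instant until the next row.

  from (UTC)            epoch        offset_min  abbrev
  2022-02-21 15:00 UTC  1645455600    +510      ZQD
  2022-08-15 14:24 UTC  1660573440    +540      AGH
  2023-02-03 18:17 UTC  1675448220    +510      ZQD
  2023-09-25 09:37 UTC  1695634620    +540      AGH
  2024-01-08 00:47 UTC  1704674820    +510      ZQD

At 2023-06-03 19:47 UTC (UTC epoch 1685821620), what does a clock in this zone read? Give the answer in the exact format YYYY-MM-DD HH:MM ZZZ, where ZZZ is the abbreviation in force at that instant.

2023-06-04 04:17 ZQD

Query: 2023-06-03 19:47 UTC
Rule 3/5 (ZQD, +08:30): 2023-02-03 18:17 UTC ≤ query < 2023-09-25 09:37 UTC
19·60 + 47 + 510 = 1697 min
1697 = 1·1440 + 257; 257 = 4·60 + 17 → 04:17, 2023-06-03 + 1 day = 2023-06-04
→ 2023-06-04 04:17 ZQD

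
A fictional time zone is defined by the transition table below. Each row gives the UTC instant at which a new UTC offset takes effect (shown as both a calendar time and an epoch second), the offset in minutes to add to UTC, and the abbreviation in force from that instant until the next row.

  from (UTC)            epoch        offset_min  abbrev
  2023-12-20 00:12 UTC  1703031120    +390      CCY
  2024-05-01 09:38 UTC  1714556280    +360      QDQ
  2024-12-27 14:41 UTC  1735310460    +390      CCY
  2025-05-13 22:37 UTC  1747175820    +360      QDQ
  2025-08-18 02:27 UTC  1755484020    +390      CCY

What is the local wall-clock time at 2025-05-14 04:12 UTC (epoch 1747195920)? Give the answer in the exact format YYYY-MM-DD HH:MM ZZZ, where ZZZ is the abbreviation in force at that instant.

Query: 2025-05-14 04:12 UTC
Rule 4/5 (QDQ, +06:00): 2025-05-13 22:37 UTC ≤ query < 2025-08-18 02:27 UTC
4·60 + 12 + 360 = 612 min
612 = 0·1440 + 612; 612 = 10·60 + 12 → 10:12, same day
→ 2025-05-14 10:12 QDQ

2025-05-14 10:12 QDQ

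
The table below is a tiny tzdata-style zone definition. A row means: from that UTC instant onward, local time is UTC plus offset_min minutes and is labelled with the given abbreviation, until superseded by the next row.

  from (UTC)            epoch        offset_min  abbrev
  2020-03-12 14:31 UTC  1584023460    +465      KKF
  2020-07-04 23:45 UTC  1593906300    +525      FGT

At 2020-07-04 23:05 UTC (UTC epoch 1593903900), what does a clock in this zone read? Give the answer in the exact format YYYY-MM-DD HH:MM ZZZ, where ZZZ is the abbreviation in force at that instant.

Query: 2020-07-04 23:05 UTC
Rule 1/2 (KKF, +07:45): 2020-03-12 14:31 UTC ≤ query < 2020-07-04 23:45 UTC
23·60 + 5 + 465 = 1850 min
1850 = 1·1440 + 410; 410 = 6·60 + 50 → 06:50, 2020-07-04 + 1 day = 2020-07-05
→ 2020-07-05 06:50 KKF

2020-07-05 06:50 KKF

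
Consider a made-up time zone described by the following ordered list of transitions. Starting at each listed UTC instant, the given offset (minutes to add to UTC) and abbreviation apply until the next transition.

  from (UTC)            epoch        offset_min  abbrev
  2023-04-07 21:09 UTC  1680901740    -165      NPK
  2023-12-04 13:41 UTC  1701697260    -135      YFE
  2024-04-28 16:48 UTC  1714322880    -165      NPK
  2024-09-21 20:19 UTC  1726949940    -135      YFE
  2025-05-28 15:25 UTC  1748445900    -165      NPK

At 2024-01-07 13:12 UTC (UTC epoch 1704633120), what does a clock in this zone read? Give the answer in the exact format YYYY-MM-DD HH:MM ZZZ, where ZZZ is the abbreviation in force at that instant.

2024-01-07 10:57 YFE

Query: 2024-01-07 13:12 UTC
Rule 2/5 (YFE, -02:15): 2023-12-04 13:41 UTC ≤ query < 2024-04-28 16:48 UTC
13·60 + 12 - 135 = 657 min
657 = 0·1440 + 657; 657 = 10·60 + 57 → 10:57, same day
→ 2024-01-07 10:57 YFE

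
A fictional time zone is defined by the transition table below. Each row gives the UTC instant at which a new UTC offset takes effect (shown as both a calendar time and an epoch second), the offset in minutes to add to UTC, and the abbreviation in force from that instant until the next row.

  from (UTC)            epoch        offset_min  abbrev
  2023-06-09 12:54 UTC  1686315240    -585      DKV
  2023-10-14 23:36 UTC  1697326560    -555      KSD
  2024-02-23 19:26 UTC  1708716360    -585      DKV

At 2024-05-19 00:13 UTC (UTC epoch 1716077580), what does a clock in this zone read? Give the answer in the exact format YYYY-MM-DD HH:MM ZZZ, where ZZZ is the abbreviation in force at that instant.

2024-05-18 14:28 DKV

Query: 2024-05-19 00:13 UTC
Rule 3/3 (DKV, -09:45): 2024-02-23 19:26 UTC ≤ query < +∞
0·60 + 13 - 585 = -572 min
-572 = -1·1440 + 868; 868 = 14·60 + 28 → 14:28, 2024-05-19 - 1 day = 2024-05-18
→ 2024-05-18 14:28 DKV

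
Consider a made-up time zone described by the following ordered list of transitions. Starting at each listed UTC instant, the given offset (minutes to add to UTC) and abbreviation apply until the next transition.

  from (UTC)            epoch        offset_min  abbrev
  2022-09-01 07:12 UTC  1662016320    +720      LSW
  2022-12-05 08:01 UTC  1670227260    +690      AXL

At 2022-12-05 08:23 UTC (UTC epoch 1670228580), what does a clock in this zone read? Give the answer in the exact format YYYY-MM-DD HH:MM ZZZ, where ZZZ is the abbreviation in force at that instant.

2022-12-05 19:53 AXL

Query: 2022-12-05 08:23 UTC
Rule 2/2 (AXL, +11:30): 2022-12-05 08:01 UTC ≤ query < +∞
8·60 + 23 + 690 = 1193 min
1193 = 0·1440 + 1193; 1193 = 19·60 + 53 → 19:53, same day
→ 2022-12-05 19:53 AXL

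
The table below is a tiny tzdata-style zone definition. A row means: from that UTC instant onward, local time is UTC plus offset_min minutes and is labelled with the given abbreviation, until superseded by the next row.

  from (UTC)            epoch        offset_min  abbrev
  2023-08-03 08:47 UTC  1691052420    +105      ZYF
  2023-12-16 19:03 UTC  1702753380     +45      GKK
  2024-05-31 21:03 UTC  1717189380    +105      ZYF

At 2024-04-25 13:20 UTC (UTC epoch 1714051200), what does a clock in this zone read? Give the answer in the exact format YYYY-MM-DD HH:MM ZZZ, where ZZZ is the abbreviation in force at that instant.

2024-04-25 14:05 GKK

Query: 2024-04-25 13:20 UTC
Rule 2/3 (GKK, +00:45): 2023-12-16 19:03 UTC ≤ query < 2024-05-31 21:03 UTC
13·60 + 20 + 45 = 845 min
845 = 0·1440 + 845; 845 = 14·60 + 5 → 14:05, same day
→ 2024-04-25 14:05 GKK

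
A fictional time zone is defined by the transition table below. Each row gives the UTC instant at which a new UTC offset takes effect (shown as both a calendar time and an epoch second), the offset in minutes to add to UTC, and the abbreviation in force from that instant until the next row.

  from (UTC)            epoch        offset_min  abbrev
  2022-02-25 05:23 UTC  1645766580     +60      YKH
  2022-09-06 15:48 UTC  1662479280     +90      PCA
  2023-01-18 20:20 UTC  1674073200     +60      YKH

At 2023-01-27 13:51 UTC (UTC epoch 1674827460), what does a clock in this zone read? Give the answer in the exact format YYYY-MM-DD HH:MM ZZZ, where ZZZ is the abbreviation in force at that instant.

Query: 2023-01-27 13:51 UTC
Rule 3/3 (YKH, +01:00): 2023-01-18 20:20 UTC ≤ query < +∞
13·60 + 51 + 60 = 891 min
891 = 0·1440 + 891; 891 = 14·60 + 51 → 14:51, same day
→ 2023-01-27 14:51 YKH

2023-01-27 14:51 YKH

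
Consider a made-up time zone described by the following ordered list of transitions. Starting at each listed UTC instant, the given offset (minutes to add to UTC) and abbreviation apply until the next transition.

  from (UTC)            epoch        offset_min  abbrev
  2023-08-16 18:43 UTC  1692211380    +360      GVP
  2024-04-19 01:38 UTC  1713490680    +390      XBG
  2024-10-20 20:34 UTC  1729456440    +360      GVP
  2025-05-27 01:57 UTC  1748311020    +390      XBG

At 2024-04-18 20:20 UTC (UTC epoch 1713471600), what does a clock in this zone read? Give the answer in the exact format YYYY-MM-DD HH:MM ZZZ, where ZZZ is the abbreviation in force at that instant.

2024-04-19 02:20 GVP

Query: 2024-04-18 20:20 UTC
Rule 1/4 (GVP, +06:00): 2023-08-16 18:43 UTC ≤ query < 2024-04-19 01:38 UTC
20·60 + 20 + 360 = 1580 min
1580 = 1·1440 + 140; 140 = 2·60 + 20 → 02:20, 2024-04-18 + 1 day = 2024-04-19
→ 2024-04-19 02:20 GVP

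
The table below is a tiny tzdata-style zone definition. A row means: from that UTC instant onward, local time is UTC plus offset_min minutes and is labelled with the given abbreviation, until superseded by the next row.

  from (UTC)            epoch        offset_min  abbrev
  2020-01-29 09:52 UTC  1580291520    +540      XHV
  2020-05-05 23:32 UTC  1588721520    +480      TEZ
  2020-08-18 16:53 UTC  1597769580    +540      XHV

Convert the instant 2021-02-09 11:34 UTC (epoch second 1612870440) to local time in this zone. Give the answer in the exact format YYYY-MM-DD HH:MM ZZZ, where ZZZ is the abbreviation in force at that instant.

Query: 2021-02-09 11:34 UTC
Rule 3/3 (XHV, +09:00): 2020-08-18 16:53 UTC ≤ query < +∞
11·60 + 34 + 540 = 1234 min
1234 = 0·1440 + 1234; 1234 = 20·60 + 34 → 20:34, same day
→ 2021-02-09 20:34 XHV

2021-02-09 20:34 XHV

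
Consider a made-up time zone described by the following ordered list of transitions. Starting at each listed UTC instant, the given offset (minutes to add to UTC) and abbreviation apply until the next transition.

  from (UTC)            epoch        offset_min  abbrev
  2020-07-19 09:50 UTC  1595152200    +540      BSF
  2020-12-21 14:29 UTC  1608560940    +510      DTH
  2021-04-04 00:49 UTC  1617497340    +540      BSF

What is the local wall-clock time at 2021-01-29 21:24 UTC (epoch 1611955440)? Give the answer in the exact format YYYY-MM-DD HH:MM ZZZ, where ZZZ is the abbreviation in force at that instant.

2021-01-30 05:54 DTH

Query: 2021-01-29 21:24 UTC
Rule 2/3 (DTH, +08:30): 2020-12-21 14:29 UTC ≤ query < 2021-04-04 00:49 UTC
21·60 + 24 + 510 = 1794 min
1794 = 1·1440 + 354; 354 = 5·60 + 54 → 05:54, 2021-01-29 + 1 day = 2021-01-30
→ 2021-01-30 05:54 DTH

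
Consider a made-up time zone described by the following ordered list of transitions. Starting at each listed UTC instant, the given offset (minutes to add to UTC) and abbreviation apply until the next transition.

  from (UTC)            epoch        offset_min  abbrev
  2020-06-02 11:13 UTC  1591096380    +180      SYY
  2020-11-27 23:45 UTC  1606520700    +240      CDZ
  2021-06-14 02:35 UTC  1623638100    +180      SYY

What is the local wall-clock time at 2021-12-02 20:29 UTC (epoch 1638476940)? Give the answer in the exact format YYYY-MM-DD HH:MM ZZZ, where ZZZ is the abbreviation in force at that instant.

Query: 2021-12-02 20:29 UTC
Rule 3/3 (SYY, +03:00): 2021-06-14 02:35 UTC ≤ query < +∞
20·60 + 29 + 180 = 1409 min
1409 = 0·1440 + 1409; 1409 = 23·60 + 29 → 23:29, same day
→ 2021-12-02 23:29 SYY

2021-12-02 23:29 SYY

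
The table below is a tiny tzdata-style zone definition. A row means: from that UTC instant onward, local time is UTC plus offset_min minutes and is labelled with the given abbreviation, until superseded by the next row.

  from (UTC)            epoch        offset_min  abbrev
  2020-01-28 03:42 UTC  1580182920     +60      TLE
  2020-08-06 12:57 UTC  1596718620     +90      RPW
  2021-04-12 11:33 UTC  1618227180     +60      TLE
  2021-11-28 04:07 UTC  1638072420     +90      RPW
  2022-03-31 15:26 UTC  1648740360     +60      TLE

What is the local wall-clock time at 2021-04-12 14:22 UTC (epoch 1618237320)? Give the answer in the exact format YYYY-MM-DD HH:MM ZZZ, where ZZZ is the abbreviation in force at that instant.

2021-04-12 15:22 TLE

Query: 2021-04-12 14:22 UTC
Rule 3/5 (TLE, +01:00): 2021-04-12 11:33 UTC ≤ query < 2021-11-28 04:07 UTC
14·60 + 22 + 60 = 922 min
922 = 0·1440 + 922; 922 = 15·60 + 22 → 15:22, same day
→ 2021-04-12 15:22 TLE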